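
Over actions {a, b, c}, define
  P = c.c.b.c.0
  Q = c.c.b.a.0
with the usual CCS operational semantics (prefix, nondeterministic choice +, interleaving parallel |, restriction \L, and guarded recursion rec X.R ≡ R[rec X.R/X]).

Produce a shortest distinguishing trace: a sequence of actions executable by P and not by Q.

P's transition system — 5 states:
  s0 = c.c.b.c.0 :: ··c··> s1
  s1 = c.b.c.0 :: ··c··> s2
  s2 = b.c.0 :: ··b··> s3
  s3 = c.0 :: ··c··> s4
  s4 = 0 :: stopped
Q's transition system — 5 states:
  t0 = c.c.b.a.0 :: ··c··> t1
  t1 = c.b.a.0 :: ··c··> t2
  t2 = b.a.0 :: ··b··> t3
  t3 = a.0 :: ··a··> t4
  t4 = 0 :: stopped
Run σ = ⟨ccbc⟩ on P: start {s0}
  step 1 (c): {s1}
  step 2 (c): {s2}
  step 3 (b): {s3}
  step 4 (c): {s4}
  P completes σ.
Run σ = ⟨ccbc⟩ on Q: start {t0}
  step 1 (c): {t1}
  step 2 (c): {t2}
  step 3 (b): {t3}
  step 4 (c): ∅ (Q stuck)

ccbc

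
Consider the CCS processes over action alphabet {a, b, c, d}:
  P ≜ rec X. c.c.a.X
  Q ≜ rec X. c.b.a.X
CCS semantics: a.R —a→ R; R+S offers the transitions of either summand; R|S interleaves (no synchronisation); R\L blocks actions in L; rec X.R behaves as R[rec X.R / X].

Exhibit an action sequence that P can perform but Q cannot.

LTS(P): 3 reachable states
  m0 = rec X. c.c.a.X :: -c-> m1
  m1 = c.a.(rec X. c.c.a.X) :: -c-> m2
  m2 = a.(rec X. c.c.a.X) :: -a-> m0
LTS(Q): 3 reachable states
  n0 = rec X. c.b.a.X :: -c-> n1
  n1 = b.a.(rec X. c.b.a.X) :: -b-> n2
  n2 = a.(rec X. c.b.a.X) :: -a-> n0
Run σ = ⟨cc⟩ on P: start {m0}
  step 1 (c): {m1}
  step 2 (c): {m2}
  P completes σ.
Run σ = ⟨cc⟩ on Q: start {n0}
  step 1 (c): {n1}
  step 2 (c): ∅ (Q stuck)

cc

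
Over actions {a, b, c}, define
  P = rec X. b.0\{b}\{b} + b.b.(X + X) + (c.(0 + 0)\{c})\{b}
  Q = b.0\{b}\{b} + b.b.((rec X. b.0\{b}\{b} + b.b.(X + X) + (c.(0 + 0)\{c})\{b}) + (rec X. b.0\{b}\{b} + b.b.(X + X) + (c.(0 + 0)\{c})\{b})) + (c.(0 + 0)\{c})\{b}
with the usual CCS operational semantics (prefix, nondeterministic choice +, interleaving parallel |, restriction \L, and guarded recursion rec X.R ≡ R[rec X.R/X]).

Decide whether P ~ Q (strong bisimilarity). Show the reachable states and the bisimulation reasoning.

YES

P's transition system — 5 states:
  s0 = rec X. b.0\{b}\{b} + b.b.(X + X) + (c.(0 + 0)\{c})\{b} :: =b=> s1, =b=> s2, =c=> s3
  s1 = 0\{b}\{b} :: (no moves)
  s2 = b.((rec X. b.0\{b}\{b} + b.b.(X + X) + (c.(0 + 0)\{c})\{b}) + (rec X. b.0\{b}\{b} + b.b.(X + X) + (c.(0 + 0)\{c})\{b})) :: =b=> s4
  s3 = (0 + 0)\{c}\{b} :: (no moves)
  s4 = (rec X. b.0\{b}\{b} + b.b.(X + X) + (c.(0 + 0)\{c})\{b}) + (rec X. b.0\{b}\{b} + b.b.(X + X) + (c.(0 + 0)\{c})\{b}) :: =b=> s1, =b=> s2, =c=> s3
Q's transition system — 5 states:
  t0 = b.0\{b}\{b} + b.b.((rec X. b.0\{b}\{b} + b.b.(X + X) + (c.(0 + 0)\{c})\{b}) + (rec X. b.0\{b}\{b} + b.b.(X + X) + (c.(0 + 0)\{c})\{b})) + (c.(0 + 0)\{c})\{b} :: =b=> t1, =b=> t2, =c=> t3
  t1 = 0\{b}\{b} :: (no moves)
  t2 = b.((rec X. b.0\{b}\{b} + b.b.(X + X) + (c.(0 + 0)\{c})\{b}) + (rec X. b.0\{b}\{b} + b.b.(X + X) + (c.(0 + 0)\{c})\{b})) :: =b=> t4
  t3 = (0 + 0)\{c}\{b} :: (no moves)
  t4 = (rec X. b.0\{b}\{b} + b.b.(X + X) + (c.(0 + 0)\{c})\{b}) + (rec X. b.0\{b}\{b} + b.b.(X + X) + (c.(0 + 0)\{c})\{b}) :: =b=> t1, =b=> t2, =c=> t3
Coarsest stable partition (strong bisimilarity classes):
  B0 = {s0, s4, t0, t4}
  B1 = {s2, t2}
  B2 = {s1, s3, t1, t3}
s0 ∈ B0, t0 ∈ B0 → same block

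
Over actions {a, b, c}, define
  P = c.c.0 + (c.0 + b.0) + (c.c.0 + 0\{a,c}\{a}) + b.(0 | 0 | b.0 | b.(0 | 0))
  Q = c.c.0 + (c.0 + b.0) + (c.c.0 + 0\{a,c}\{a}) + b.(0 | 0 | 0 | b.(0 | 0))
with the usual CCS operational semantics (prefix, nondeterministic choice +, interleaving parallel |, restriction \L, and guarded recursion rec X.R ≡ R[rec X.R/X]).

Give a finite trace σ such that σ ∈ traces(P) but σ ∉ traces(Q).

P's transition system — 7 states:
  p0 = c.c.0 + (c.0 + b.0) + (c.c.0 + 0\{a,c}\{a}) + b.(0 | 0 | b.0 | b.(0 | 0)) → ··b··> p1, ··b··> p2, ··c··> p1, ··c··> p3
  p1 = 0 → deadlocked
  p2 = 0 | 0 | b.0 | b.(0 | 0) → ··b··> p4, ··b··> p5
  p3 = c.0 → ··c··> p1
  p4 = 0 | 0 | 0 | b.(0 | 0) → ··b··> p6
  p5 = 0 | 0 | b.0 | (0 | 0) → ··b··> p6
  p6 = 0 | 0 | 0 | (0 | 0) → deadlocked
Q's transition system — 5 states:
  q0 = c.c.0 + (c.0 + b.0) + (c.c.0 + 0\{a,c}\{a}) + b.(0 | 0 | 0 | b.(0 | 0)) → ··b··> q1, ··b··> q2, ··c··> q1, ··c··> q3
  q1 = 0 → deadlocked
  q2 = 0 | 0 | 0 | b.(0 | 0) → ··b··> q4
  q3 = c.0 → ··c··> q1
  q4 = 0 | 0 | 0 | (0 | 0) → deadlocked
Executing bbb from P (initial set {p0}):
  step 1 (b): {p1, p2}
  step 2 (b): {p4, p5}
  step 3 (b): {p6}
  ✓ P
Executing bbb from Q (initial set {q0}):
  step 1 (b): {q1, q2}
  step 2 (b): {q4}
  step 3 (b): ∅ (Q stuck)

bbb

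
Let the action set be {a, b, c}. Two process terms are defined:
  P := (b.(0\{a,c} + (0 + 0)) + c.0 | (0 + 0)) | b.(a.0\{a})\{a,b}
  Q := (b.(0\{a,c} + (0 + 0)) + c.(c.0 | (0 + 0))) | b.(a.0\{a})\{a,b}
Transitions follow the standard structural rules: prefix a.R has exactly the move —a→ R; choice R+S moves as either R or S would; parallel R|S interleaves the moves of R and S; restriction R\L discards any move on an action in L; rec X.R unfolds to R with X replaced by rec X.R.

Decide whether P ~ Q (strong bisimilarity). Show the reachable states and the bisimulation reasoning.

NO

Reachable graph of P (6 states):
  s0 = (b.(0\{a,c} + (0 + 0)) + c.0 | (0 + 0)) | b.(a.0\{a})\{a,b} :: --b--▸ s1, --b--▸ s2, --c--▸ s3
  s1 = (0\{a,c} + (0 + 0)) | b.(a.0\{a})\{a,b} :: --b--▸ s4
  s2 = (b.(0\{a,c} + (0 + 0)) + c.0 | (0 + 0)) | (a.0\{a})\{a,b} :: --b--▸ s4, --c--▸ s5
  s3 = 0 | (0 + 0) | b.(a.0\{a})\{a,b} :: --b--▸ s5
  s4 = (0\{a,c} + (0 + 0)) | (a.0\{a})\{a,b} :: deadlocked
  s5 = 0 | (0 + 0) | (a.0\{a})\{a,b} :: deadlocked
Reachable graph of Q (8 states):
  t0 = (b.(0\{a,c} + (0 + 0)) + c.(c.0 | (0 + 0))) | b.(a.0\{a})\{a,b} :: --b--▸ t1, --b--▸ t2, --c--▸ t3
  t1 = (0\{a,c} + (0 + 0)) | b.(a.0\{a})\{a,b} :: --b--▸ t4
  t2 = (b.(0\{a,c} + (0 + 0)) + c.(c.0 | (0 + 0))) | (a.0\{a})\{a,b} :: --b--▸ t4, --c--▸ t5
  t3 = c.0 | (0 + 0) | b.(a.0\{a})\{a,b} :: --b--▸ t5, --c--▸ t6
  t4 = (0\{a,c} + (0 + 0)) | (a.0\{a})\{a,b} :: deadlocked
  t5 = c.0 | (0 + 0) | (a.0\{a})\{a,b} :: --c--▸ t7
  t6 = 0 | (0 + 0) | b.(a.0\{a})\{a,b} :: --b--▸ t7
  t7 = 0 | (0 + 0) | (a.0\{a})\{a,b} :: deadlocked
Partition-refinement fixed point:
  B0 = {s0}
  B1 = {s1, s3, t1, t6}
  B2 = {s4, s5, t4, t7}
  B3 = {s2}
  B4 = {t0}
  B5 = {t2}
  B6 = {t5}
  B7 = {t3}
s0 ∈ B0, t0 ∈ B4 → different blocks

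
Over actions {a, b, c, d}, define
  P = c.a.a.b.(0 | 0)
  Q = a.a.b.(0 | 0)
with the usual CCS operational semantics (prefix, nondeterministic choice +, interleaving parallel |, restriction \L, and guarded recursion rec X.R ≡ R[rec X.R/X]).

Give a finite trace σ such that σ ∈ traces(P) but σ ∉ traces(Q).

c

Reachable graph of P (5 states):
  m0 = c.a.a.b.(0 | 0) has moves --c--▸ m1
  m1 = a.a.b.(0 | 0) has moves --a--▸ m2
  m2 = a.b.(0 | 0) has moves --a--▸ m3
  m3 = b.(0 | 0) has moves --b--▸ m4
  m4 = 0 | 0 has moves ∅
Reachable graph of Q (4 states):
  n0 = a.a.b.(0 | 0) has moves --a--▸ n1
  n1 = a.b.(0 | 0) has moves --a--▸ n2
  n2 = b.(0 | 0) has moves --b--▸ n3
  n3 = 0 | 0 has moves ∅
Run σ = ⟨c⟩ on P: start {m0}
  [1] c ⇒ {m1}
  P completes σ.
Run σ = ⟨c⟩ on Q: start {n0}
  [1] c ⇒ no successor for Q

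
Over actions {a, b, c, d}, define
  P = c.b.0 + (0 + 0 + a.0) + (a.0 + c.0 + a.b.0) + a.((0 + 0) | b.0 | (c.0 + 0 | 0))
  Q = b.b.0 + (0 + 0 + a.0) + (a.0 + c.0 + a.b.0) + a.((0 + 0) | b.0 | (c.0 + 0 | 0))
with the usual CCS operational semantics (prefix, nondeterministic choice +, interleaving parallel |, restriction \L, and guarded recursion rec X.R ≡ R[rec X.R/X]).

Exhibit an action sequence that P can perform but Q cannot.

LTS(P): 7 reachable states
  u0 = c.b.0 + (0 + 0 + a.0) + (a.0 + c.0 + a.b.0) + a.((0 + 0) | b.0 | (c.0 + 0 | 0)) | --a--▸ u1, --a--▸ u2, --a--▸ u3, --c--▸ u2, --c--▸ u3
  u1 = (0 + 0) | b.0 | (c.0 + 0 | 0) | --b--▸ u4, --c--▸ u5
  u2 = 0 | stopped
  u3 = b.0 | --b--▸ u2
  u4 = (0 + 0) | 0 | (c.0 + 0 | 0) | --c--▸ u6
  u5 = (0 + 0) | b.0 | 0 | --b--▸ u6
  u6 = (0 + 0) | 0 | 0 | stopped
LTS(Q): 7 reachable states
  v0 = b.b.0 + (0 + 0 + a.0) + (a.0 + c.0 + a.b.0) + a.((0 + 0) | b.0 | (c.0 + 0 | 0)) | --a--▸ v1, --a--▸ v2, --a--▸ v3, --b--▸ v3, --c--▸ v2
  v1 = (0 + 0) | b.0 | (c.0 + 0 | 0) | --b--▸ v4, --c--▸ v5
  v2 = 0 | stopped
  v3 = b.0 | --b--▸ v2
  v4 = (0 + 0) | 0 | (c.0 + 0 | 0) | --c--▸ v6
  v5 = (0 + 0) | b.0 | 0 | --b--▸ v6
  v6 = (0 + 0) | 0 | 0 | stopped
Run σ = ⟨cb⟩ on P: start {u0}
  step 1 (c): {u2, u3}
  step 2 (b): {u2}
  — P admits the full trace.
Run σ = ⟨cb⟩ on Q: start {v0}
  step 1 (c): {v2}
  step 2 (b): ∅  — Q cannot continue

cb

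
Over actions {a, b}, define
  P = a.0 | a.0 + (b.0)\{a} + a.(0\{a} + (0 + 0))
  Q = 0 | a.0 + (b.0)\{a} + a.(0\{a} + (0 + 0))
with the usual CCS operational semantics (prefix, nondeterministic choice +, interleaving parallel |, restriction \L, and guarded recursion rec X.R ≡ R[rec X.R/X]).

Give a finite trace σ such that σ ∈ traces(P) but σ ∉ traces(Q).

aa

P's transition system — 6 states:
  p0 = a.0 | a.0 + (b.0)\{a} + a.(0\{a} + (0 + 0)) has moves —a→ p1, —a→ p2, —a→ p3, —b→ p4
  p1 = 0 | a.0 has moves —a→ p5
  p2 = 0\{a} + (0 + 0) has moves ∅
  p3 = a.0 | 0 has moves —a→ p5
  p4 = 0\{a} has moves ∅
  p5 = 0 | 0 has moves ∅
Q's transition system — 4 states:
  q0 = 0 | a.0 + (b.0)\{a} + a.(0\{a} + (0 + 0)) has moves —a→ q1, —a→ q2, —b→ q3
  q1 = 0 | 0 has moves ∅
  q2 = 0\{a} + (0 + 0) has moves ∅
  q3 = 0\{a} has moves ∅
Trace ⟨aa⟩ through P, begin at {p0}:
  step 1 (a): {p1, p2, p3}
  step 2 (a): {p5}
  ✓ P
Trace ⟨aa⟩ through Q, begin at {q0}:
  step 1 (a): {q1, q2}
  step 2 (a): ∅ (Q stuck)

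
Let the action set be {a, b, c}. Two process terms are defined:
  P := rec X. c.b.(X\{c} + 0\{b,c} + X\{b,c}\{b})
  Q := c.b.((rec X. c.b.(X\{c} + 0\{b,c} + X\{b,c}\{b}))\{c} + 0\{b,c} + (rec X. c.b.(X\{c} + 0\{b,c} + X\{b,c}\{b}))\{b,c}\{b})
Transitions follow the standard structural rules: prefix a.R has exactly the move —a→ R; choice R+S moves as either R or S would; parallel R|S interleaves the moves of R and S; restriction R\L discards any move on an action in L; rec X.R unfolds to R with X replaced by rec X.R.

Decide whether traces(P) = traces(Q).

YES

Reachable graph of P (3 states):
  m0 = rec X. c.b.(X\{c} + 0\{b,c} + X\{b,c}\{b}) ⊢ —c→ m1
  m1 = b.((rec X. c.b.(X\{c} + 0\{b,c} + X\{b,c}\{b}))\{c} + 0\{b,c} + (rec X. c.b.(X\{c} + 0\{b,c} + X\{b,c}\{b}))\{b,c}\{b}) ⊢ —b→ m2
  m2 = (rec X. c.b.(X\{c} + 0\{b,c} + X\{b,c}\{b}))\{c} + 0\{b,c} + (rec X. c.b.(X\{c} + 0\{b,c} + X\{b,c}\{b}))\{b,c}\{b} ⊢ stopped
Reachable graph of Q (3 states):
  n0 = c.b.((rec X. c.b.(X\{c} + 0\{b,c} + X\{b,c}\{b}))\{c} + 0\{b,c} + (rec X. c.b.(X\{c} + 0\{b,c} + X\{b,c}\{b}))\{b,c}\{b}) ⊢ —c→ n1
  n1 = b.((rec X. c.b.(X\{c} + 0\{b,c} + X\{b,c}\{b}))\{c} + 0\{b,c} + (rec X. c.b.(X\{c} + 0\{b,c} + X\{b,c}\{b}))\{b,c}\{b}) ⊢ —b→ n2
  n2 = (rec X. c.b.(X\{c} + 0\{b,c} + X\{b,c}\{b}))\{c} + 0\{b,c} + (rec X. c.b.(X\{c} + 0\{b,c} + X\{b,c}\{b}))\{b,c}\{b} ⊢ stopped
Coarsest stable partition (strong bisimilarity classes):
  B0 = {m0, n0}
  B1 = {m1, n1}
  B2 = {m2, n2}
m0 ∈ B0, n0 ∈ B0 → same block
Bisimilar ⇒ trace-equivalent.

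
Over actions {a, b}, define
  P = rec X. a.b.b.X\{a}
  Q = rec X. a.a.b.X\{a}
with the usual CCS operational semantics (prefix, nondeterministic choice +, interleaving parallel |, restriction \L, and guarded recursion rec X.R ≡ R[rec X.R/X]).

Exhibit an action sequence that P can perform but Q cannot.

ab

Reachable graph of P (4 states):
  u0 = rec X. a.b.b.X\{a} :: —a→ u1
  u1 = b.b.(rec X. a.b.b.X\{a})\{a} :: —b→ u2
  u2 = b.(rec X. a.b.b.X\{a})\{a} :: —b→ u3
  u3 = (rec X. a.b.b.X\{a})\{a} :: stopped
Reachable graph of Q (4 states):
  v0 = rec X. a.a.b.X\{a} :: —a→ v1
  v1 = a.b.(rec X. a.a.b.X\{a})\{a} :: —a→ v2
  v2 = b.(rec X. a.a.b.X\{a})\{a} :: —b→ v3
  v3 = (rec X. a.a.b.X\{a})\{a} :: stopped
Run σ = ⟨ab⟩ on P: start {u0}
  after a @ step 1: {u1}
  after b @ step 2: {u2}
  — P admits the full trace.
Run σ = ⟨ab⟩ on Q: start {v0}
  after a @ step 1: {v1}
  after b @ step 2: no successor for Q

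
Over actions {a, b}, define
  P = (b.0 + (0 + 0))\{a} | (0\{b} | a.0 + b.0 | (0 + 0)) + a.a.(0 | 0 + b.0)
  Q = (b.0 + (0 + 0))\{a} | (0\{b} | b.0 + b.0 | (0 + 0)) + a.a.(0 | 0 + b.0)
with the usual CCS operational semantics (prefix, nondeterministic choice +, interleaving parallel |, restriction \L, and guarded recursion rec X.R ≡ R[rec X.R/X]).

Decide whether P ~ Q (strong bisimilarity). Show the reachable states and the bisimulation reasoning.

not bisimilar

LTS(P): 9 reachable states
  m0 = (b.0 + (0 + 0))\{a} | (0\{b} | a.0 + b.0 | (0 + 0)) + a.a.(0 | 0 + b.0) → =a=> m1, =a=> m2, =b=> m3, =b=> m4
  m1 = (b.0 + (0 + 0))\{a} | (0\{b} | 0) → =b=> m5
  m2 = a.(0 | 0 + b.0) → =a=> m6
  m3 = (b.0 + (0 + 0))\{a} | (0 | (0 + 0)) → =b=> m7
  m4 = 0\{a} | (0\{b} | a.0 + b.0 | (0 + 0)) → =a=> m5, =b=> m7
  m5 = 0\{a} | (0\{b} | 0) → ·
  m6 = 0 | 0 + b.0 → =b=> m8
  m7 = 0\{a} | (0 | (0 + 0)) → ·
  m8 = 0 → ·
LTS(Q): 9 reachable states
  n0 = (b.0 + (0 + 0))\{a} | (0\{b} | b.0 + b.0 | (0 + 0)) + a.a.(0 | 0 + b.0) → =a=> n1, =b=> n2, =b=> n3, =b=> n4
  n1 = a.(0 | 0 + b.0) → =a=> n5
  n2 = (b.0 + (0 + 0))\{a} | (0 | (0 + 0)) → =b=> n6
  n3 = (b.0 + (0 + 0))\{a} | (0\{b} | 0) → =b=> n7
  n4 = 0\{a} | (0\{b} | b.0 + b.0 | (0 + 0)) → =b=> n6, =b=> n7
  n5 = 0 | 0 + b.0 → =b=> n8
  n6 = 0\{a} | (0 | (0 + 0)) → ·
  n7 = 0\{a} | (0\{b} | 0) → ·
  n8 = 0 → ·
Partition-refinement fixed point:
  B0 = {m0}
  B1 = {m4}
  B2 = {m5, m7, m8, n6, n7, n8}
  B3 = {m2, n1}
  B4 = {m1, m3, m6, n2, n3, n4, n5}
  B5 = {n0}
m0 ∈ B0, n0 ∈ B5 → different blocks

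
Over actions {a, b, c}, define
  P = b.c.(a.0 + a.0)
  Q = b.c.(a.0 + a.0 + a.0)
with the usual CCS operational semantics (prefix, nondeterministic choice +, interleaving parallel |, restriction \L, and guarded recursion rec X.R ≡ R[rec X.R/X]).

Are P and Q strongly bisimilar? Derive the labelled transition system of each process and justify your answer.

LTS(P): 4 reachable states
  p0 = b.c.(a.0 + a.0) → --b--▸ p1
  p1 = c.(a.0 + a.0) → --c--▸ p2
  p2 = a.0 + a.0 → --a--▸ p3
  p3 = 0 → ·
LTS(Q): 4 reachable states
  q0 = b.c.(a.0 + a.0 + a.0) → --b--▸ q1
  q1 = c.(a.0 + a.0 + a.0) → --c--▸ q2
  q2 = a.0 + a.0 + a.0 → --a--▸ q3
  q3 = 0 → ·
Partition-refinement fixed point:
  B0 = {p0, q0}
  B1 = {p1, q1}
  B2 = {p2, q2}
  B3 = {p3, q3}
p0 ∈ B0, q0 ∈ B0 → same block

bisimilar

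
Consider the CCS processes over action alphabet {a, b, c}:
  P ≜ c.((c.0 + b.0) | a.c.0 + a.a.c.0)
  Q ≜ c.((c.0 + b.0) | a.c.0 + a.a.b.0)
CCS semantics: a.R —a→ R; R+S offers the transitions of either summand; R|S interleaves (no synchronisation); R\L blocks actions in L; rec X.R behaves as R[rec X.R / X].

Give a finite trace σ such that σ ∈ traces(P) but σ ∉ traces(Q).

caac

LTS(P): 10 reachable states
  s0 = c.((c.0 + b.0) | a.c.0 + a.a.c.0) :: ··c··> s1
  s1 = (c.0 + b.0) | a.c.0 + a.a.c.0 :: ··a··> s2, ··a··> s3, ··b··> s4, ··c··> s4
  s2 = (c.0 + b.0) | c.0 :: ··b··> s5, ··c··> s5, ··c··> s6
  s3 = a.c.0 :: ··a··> s7
  s4 = 0 | a.c.0 :: ··a··> s5
  s5 = 0 | c.0 :: ··c··> s8
  s6 = (c.0 + b.0) | 0 :: ··b··> s8, ··c··> s8
  s7 = c.0 :: ··c··> s9
  s8 = 0 | 0 :: ∅
  s9 = 0 :: ∅
LTS(Q): 10 reachable states
  t0 = c.((c.0 + b.0) | a.c.0 + a.a.b.0) :: ··c··> t1
  t1 = (c.0 + b.0) | a.c.0 + a.a.b.0 :: ··a··> t2, ··a··> t3, ··b··> t4, ··c··> t4
  t2 = (c.0 + b.0) | c.0 :: ··b··> t5, ··c··> t5, ··c··> t6
  t3 = a.b.0 :: ··a··> t7
  t4 = 0 | a.c.0 :: ··a··> t5
  t5 = 0 | c.0 :: ··c··> t8
  t6 = (c.0 + b.0) | 0 :: ··b··> t8, ··c··> t8
  t7 = b.0 :: ··b··> t9
  t8 = 0 | 0 :: ∅
  t9 = 0 :: ∅
Executing caac from P (initial set {s0}):
  after c @ step 1: {s1}
  after a @ step 2: {s2, s3}
  after a @ step 3: {s7}
  after c @ step 4: {s9}
  ✓ P
Executing caac from Q (initial set {t0}):
  after c @ step 1: {t1}
  after a @ step 2: {t2, t3}
  after a @ step 3: {t7}
  after c @ step 4: ∅ (Q stuck)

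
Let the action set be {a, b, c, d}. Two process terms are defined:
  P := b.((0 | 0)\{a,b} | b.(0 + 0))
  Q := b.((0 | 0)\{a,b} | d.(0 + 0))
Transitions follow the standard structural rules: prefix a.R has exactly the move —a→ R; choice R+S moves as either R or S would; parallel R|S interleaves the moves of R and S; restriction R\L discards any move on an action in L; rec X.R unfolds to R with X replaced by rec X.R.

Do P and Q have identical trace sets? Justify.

P's transition system — 3 states:
  s0 = b.((0 | 0)\{a,b} | b.(0 + 0)) has moves ··b··> s1
  s1 = (0 | 0)\{a,b} | b.(0 + 0) has moves ··b··> s2
  s2 = (0 | 0)\{a,b} | (0 + 0) has moves ∅
Q's transition system — 3 states:
  t0 = b.((0 | 0)\{a,b} | d.(0 + 0)) has moves ··b··> t1
  t1 = (0 | 0)\{a,b} | d.(0 + 0) has moves ··d··> t2
  t2 = (0 | 0)\{a,b} | (0 + 0) has moves ∅
Run σ = ⟨bb⟩ on P: start {s0}
  step 1 (b): {s1}
  step 2 (b): {s2}
  P completes σ.
Run σ = ⟨bb⟩ on Q: start {t0}
  step 1 (b): {t1}
  step 2 (b): ∅  — Q cannot continue

trace-distinct — witness ⟨bb⟩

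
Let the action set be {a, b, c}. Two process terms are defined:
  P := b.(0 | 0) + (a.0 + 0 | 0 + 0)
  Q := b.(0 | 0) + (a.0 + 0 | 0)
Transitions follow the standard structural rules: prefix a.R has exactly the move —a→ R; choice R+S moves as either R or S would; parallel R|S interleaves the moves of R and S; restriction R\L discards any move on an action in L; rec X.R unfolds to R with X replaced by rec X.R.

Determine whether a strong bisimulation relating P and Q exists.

bisimilar

Reachable graph of P (3 states):
  m0 = b.(0 | 0) + (a.0 + 0 | 0 + 0) has moves --a--▸ m1, --b--▸ m2
  m1 = 0 has moves (no moves)
  m2 = 0 | 0 has moves (no moves)
Reachable graph of Q (3 states):
  n0 = b.(0 | 0) + (a.0 + 0 | 0) has moves --a--▸ n1, --b--▸ n2
  n1 = 0 has moves (no moves)
  n2 = 0 | 0 has moves (no moves)
Coarsest stable partition (strong bisimilarity classes):
  B0 = {m0, n0}
  B1 = {m1, m2, n1, n2}
m0 ∈ B0, n0 ∈ B0 → same block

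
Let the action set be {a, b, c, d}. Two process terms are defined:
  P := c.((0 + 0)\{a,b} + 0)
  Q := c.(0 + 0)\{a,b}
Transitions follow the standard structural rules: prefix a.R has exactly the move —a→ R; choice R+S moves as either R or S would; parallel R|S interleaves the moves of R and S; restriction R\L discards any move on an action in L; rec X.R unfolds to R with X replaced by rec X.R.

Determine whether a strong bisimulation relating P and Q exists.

P's transition system — 2 states:
  u0 = c.((0 + 0)\{a,b} + 0) :: -c-> u1
  u1 = (0 + 0)\{a,b} + 0 :: ∅
Q's transition system — 2 states:
  v0 = c.(0 + 0)\{a,b} :: -c-> v1
  v1 = (0 + 0)\{a,b} :: ∅
Coarsest stable partition (strong bisimilarity classes):
  B0 = {u0, v0}
  B1 = {u1, v1}
u0 ∈ B0, v0 ∈ B0 → same block

YES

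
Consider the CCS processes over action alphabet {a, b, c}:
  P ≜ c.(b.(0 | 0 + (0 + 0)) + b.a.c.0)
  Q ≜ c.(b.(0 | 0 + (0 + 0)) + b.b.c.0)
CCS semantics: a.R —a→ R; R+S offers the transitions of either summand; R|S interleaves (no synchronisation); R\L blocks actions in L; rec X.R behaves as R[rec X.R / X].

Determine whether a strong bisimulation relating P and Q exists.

LTS(P): 6 reachable states
  s0 = c.(b.(0 | 0 + (0 + 0)) + b.a.c.0) :: -c-> s1
  s1 = b.(0 | 0 + (0 + 0)) + b.a.c.0 :: -b-> s2, -b-> s3
  s2 = 0 | 0 + (0 + 0) :: stopped
  s3 = a.c.0 :: -a-> s4
  s4 = c.0 :: -c-> s5
  s5 = 0 :: stopped
LTS(Q): 6 reachable states
  t0 = c.(b.(0 | 0 + (0 + 0)) + b.b.c.0) :: -c-> t1
  t1 = b.(0 | 0 + (0 + 0)) + b.b.c.0 :: -b-> t2, -b-> t3
  t2 = 0 | 0 + (0 + 0) :: stopped
  t3 = b.c.0 :: -b-> t4
  t4 = c.0 :: -c-> t5
  t5 = 0 :: stopped
Coarsest stable partition (strong bisimilarity classes):
  B0 = {s0}
  B1 = {s1}
  B2 = {s3}
  B3 = {s4, t4}
  B4 = {s2, s5, t2, t5}
  B5 = {t0}
  B6 = {t1}
  B7 = {t3}
s0 ∈ B0, t0 ∈ B5 → different blocks

NO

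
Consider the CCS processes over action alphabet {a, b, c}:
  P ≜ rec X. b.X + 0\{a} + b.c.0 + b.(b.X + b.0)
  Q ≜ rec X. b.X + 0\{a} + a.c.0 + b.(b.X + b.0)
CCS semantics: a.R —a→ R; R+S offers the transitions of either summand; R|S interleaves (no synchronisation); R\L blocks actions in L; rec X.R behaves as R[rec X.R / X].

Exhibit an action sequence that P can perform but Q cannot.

bc

Reachable graph of P (4 states):
  m0 = rec X. b.X + 0\{a} + b.c.0 + b.(b.X + b.0) :: ··b··> m0, ··b··> m1, ··b··> m2
  m1 = b.(rec X. b.X + 0\{a} + b.c.0 + b.(b.X + b.0)) + b.0 :: ··b··> m0, ··b··> m3
  m2 = c.0 :: ··c··> m3
  m3 = 0 :: ∅
Reachable graph of Q (4 states):
  n0 = rec X. b.X + 0\{a} + a.c.0 + b.(b.X + b.0) :: ··a··> n1, ··b··> n0, ··b··> n2
  n1 = c.0 :: ··c··> n3
  n2 = b.(rec X. b.X + 0\{a} + a.c.0 + b.(b.X + b.0)) + b.0 :: ··b··> n0, ··b··> n3
  n3 = 0 :: ∅
Run σ = ⟨bc⟩ on P: start {m0}
  [1] b ⇒ {m0, m1, m2}
  [2] c ⇒ {m3}
  ✓ P
Run σ = ⟨bc⟩ on Q: start {n0}
  [1] b ⇒ {n0, n2}
  [2] c ⇒ ∅  — Q cannot continue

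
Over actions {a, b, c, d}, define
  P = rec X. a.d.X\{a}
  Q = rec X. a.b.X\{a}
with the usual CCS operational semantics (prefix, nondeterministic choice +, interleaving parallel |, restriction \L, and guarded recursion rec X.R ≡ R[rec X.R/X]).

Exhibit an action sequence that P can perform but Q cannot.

Reachable graph of P (3 states):
  u0 = rec X. a.d.X\{a} ⊢ =a=> u1
  u1 = d.(rec X. a.d.X\{a})\{a} ⊢ =d=> u2
  u2 = (rec X. a.d.X\{a})\{a} ⊢ ∅
Reachable graph of Q (3 states):
  v0 = rec X. a.b.X\{a} ⊢ =a=> v1
  v1 = b.(rec X. a.b.X\{a})\{a} ⊢ =b=> v2
  v2 = (rec X. a.b.X\{a})\{a} ⊢ ∅
Trace ⟨ad⟩ through P, begin at {u0}:
  step 1 (a): {u1}
  step 2 (d): {u2}
  ✓ P
Trace ⟨ad⟩ through Q, begin at {v0}:
  step 1 (a): {v1}
  step 2 (d): ∅ (Q stuck)

ad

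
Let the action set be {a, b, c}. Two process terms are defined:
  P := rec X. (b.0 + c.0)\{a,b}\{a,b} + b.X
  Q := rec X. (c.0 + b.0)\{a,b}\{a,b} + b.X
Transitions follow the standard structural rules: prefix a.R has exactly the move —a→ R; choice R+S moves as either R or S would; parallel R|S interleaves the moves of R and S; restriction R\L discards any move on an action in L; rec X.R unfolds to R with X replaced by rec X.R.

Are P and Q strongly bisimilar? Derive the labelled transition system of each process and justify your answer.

YES

P's transition system — 2 states:
  u0 = rec X. (b.0 + c.0)\{a,b}\{a,b} + b.X | --b--▸ u0, --c--▸ u1
  u1 = 0\{a,b}\{a,b} | stopped
Q's transition system — 2 states:
  v0 = rec X. (c.0 + b.0)\{a,b}\{a,b} + b.X | --b--▸ v0, --c--▸ v1
  v1 = 0\{a,b}\{a,b} | stopped
Coarsest stable partition (strong bisimilarity classes):
  B0 = {u0, v0}
  B1 = {u1, v1}
u0 ∈ B0, v0 ∈ B0 → same block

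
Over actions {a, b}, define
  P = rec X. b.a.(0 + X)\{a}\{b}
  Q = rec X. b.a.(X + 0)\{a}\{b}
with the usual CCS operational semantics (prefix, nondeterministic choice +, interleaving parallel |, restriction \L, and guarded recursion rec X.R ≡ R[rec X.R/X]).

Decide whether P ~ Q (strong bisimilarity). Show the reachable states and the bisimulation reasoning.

Reachable graph of P (3 states):
  p0 = rec X. b.a.(0 + X)\{a}\{b} | —b→ p1
  p1 = a.(0 + (rec X. b.a.(0 + X)\{a}\{b}))\{a}\{b} | —a→ p2
  p2 = (0 + (rec X. b.a.(0 + X)\{a}\{b}))\{a}\{b} | (no moves)
Reachable graph of Q (3 states):
  q0 = rec X. b.a.(X + 0)\{a}\{b} | —b→ q1
  q1 = a.((rec X. b.a.(X + 0)\{a}\{b}) + 0)\{a}\{b} | —a→ q2
  q2 = ((rec X. b.a.(X + 0)\{a}\{b}) + 0)\{a}\{b} | (no moves)
Bisimilarity quotient blocks:
  B0 = {p0, q0}
  B1 = {p1, q1}
  B2 = {p2, q2}
p0 ∈ B0, q0 ∈ B0 → same block

bisimilar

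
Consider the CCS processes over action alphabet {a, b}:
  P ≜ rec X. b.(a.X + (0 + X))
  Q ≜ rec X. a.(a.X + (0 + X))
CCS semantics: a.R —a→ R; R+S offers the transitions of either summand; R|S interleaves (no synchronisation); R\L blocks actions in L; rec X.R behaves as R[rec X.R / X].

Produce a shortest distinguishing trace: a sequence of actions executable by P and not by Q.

b

LTS(P): 2 reachable states
  s0 = rec X. b.(a.X + (0 + X)) ⊢ ··b··> s1
  s1 = a.(rec X. b.(a.X + (0 + X))) + (0 + (rec X. b.(a.X + (0 + X)))) ⊢ ··a··> s0, ··b··> s1
LTS(Q): 2 reachable states
  t0 = rec X. a.(a.X + (0 + X)) ⊢ ··a··> t1
  t1 = a.(rec X. a.(a.X + (0 + X))) + (0 + (rec X. a.(a.X + (0 + X)))) ⊢ ··a··> t0, ··a··> t1
Executing b from P (initial set {s0}):
  [1] b ⇒ {s1}
  — P admits the full trace.
Executing b from Q (initial set {t0}):
  [1] b ⇒ no successor for Q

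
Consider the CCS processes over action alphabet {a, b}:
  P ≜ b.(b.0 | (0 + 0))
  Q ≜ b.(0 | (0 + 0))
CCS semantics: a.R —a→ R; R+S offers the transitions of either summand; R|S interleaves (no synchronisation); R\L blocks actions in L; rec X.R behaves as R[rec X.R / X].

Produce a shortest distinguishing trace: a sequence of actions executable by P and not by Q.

bb

Reachable graph of P (3 states):
  u0 = b.(b.0 | (0 + 0)) has moves ··b··> u1
  u1 = b.0 | (0 + 0) has moves ··b··> u2
  u2 = 0 | (0 + 0) has moves deadlocked
Reachable graph of Q (2 states):
  v0 = b.(0 | (0 + 0)) has moves ··b··> v1
  v1 = 0 | (0 + 0) has moves deadlocked
Executing bb from P (initial set {u0}):
  after b @ step 1: {u1}
  after b @ step 2: {u2}
  ✓ P
Executing bb from Q (initial set {v0}):
  after b @ step 1: {v1}
  after b @ step 2: no successor for Q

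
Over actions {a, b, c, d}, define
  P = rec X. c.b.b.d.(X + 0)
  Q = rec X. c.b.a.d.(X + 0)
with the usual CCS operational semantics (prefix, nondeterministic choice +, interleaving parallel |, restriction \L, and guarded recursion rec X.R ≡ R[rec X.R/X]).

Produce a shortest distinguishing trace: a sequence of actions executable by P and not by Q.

Reachable graph of P (5 states):
  s0 = rec X. c.b.b.d.(X + 0) ⊢ =c=> s1
  s1 = b.b.d.((rec X. c.b.b.d.(X + 0)) + 0) ⊢ =b=> s2
  s2 = b.d.((rec X. c.b.b.d.(X + 0)) + 0) ⊢ =b=> s3
  s3 = d.((rec X. c.b.b.d.(X + 0)) + 0) ⊢ =d=> s4
  s4 = (rec X. c.b.b.d.(X + 0)) + 0 ⊢ =c=> s1
Reachable graph of Q (5 states):
  t0 = rec X. c.b.a.d.(X + 0) ⊢ =c=> t1
  t1 = b.a.d.((rec X. c.b.a.d.(X + 0)) + 0) ⊢ =b=> t2
  t2 = a.d.((rec X. c.b.a.d.(X + 0)) + 0) ⊢ =a=> t3
  t3 = d.((rec X. c.b.a.d.(X + 0)) + 0) ⊢ =d=> t4
  t4 = (rec X. c.b.a.d.(X + 0)) + 0 ⊢ =c=> t1
Trace ⟨cbb⟩ through P, begin at {s0}:
  [1] c ⇒ {s1}
  [2] b ⇒ {s2}
  [3] b ⇒ {s3}
  P completes σ.
Trace ⟨cbb⟩ through Q, begin at {t0}:
  [1] c ⇒ {t1}
  [2] b ⇒ {t2}
  [3] b ⇒ no successor for Q

cbb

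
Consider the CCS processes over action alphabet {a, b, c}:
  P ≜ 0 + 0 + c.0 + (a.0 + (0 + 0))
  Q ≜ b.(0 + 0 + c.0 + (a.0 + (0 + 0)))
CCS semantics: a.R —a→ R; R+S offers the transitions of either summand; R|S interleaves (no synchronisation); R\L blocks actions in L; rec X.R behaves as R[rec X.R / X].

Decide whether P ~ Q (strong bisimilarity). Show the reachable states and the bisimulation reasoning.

not bisimilar

P's transition system — 2 states:
  p0 = 0 + 0 + c.0 + (a.0 + (0 + 0)) | --a--▸ p1, --c--▸ p1
  p1 = 0 | ·
Q's transition system — 3 states:
  q0 = b.(0 + 0 + c.0 + (a.0 + (0 + 0))) | --b--▸ q1
  q1 = 0 + 0 + c.0 + (a.0 + (0 + 0)) | --a--▸ q2, --c--▸ q2
  q2 = 0 | ·
Partition-refinement fixed point:
  B0 = {p0, q1}
  B1 = {p1, q2}
  B2 = {q0}
p0 ∈ B0, q0 ∈ B2 → different blocks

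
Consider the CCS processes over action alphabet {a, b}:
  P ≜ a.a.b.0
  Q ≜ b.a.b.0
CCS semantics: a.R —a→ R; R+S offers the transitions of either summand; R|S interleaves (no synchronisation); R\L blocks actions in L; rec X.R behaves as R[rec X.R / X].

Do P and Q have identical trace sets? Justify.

Reachable graph of P (4 states):
  u0 = a.a.b.0 has moves =a=> u1
  u1 = a.b.0 has moves =a=> u2
  u2 = b.0 has moves =b=> u3
  u3 = 0 has moves ·
Reachable graph of Q (4 states):
  v0 = b.a.b.0 has moves =b=> v1
  v1 = a.b.0 has moves =a=> v2
  v2 = b.0 has moves =b=> v3
  v3 = 0 has moves ·
Executing a from P (initial set {u0}):
  after a @ step 1: {u1}
  — P admits the full trace.
Executing a from Q (initial set {v0}):
  after a @ step 1: ∅ (Q stuck)

trace-distinct — witness ⟨a⟩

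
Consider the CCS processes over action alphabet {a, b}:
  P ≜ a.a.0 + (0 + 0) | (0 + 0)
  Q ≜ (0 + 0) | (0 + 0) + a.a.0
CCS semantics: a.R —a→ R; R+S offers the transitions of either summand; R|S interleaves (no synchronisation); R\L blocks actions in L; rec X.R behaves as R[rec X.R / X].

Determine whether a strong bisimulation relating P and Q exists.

bisimilar

P's transition system — 3 states:
  u0 = a.a.0 + (0 + 0) | (0 + 0) ⊢ —a→ u1
  u1 = a.0 ⊢ —a→ u2
  u2 = 0 ⊢ ∅
Q's transition system — 3 states:
  v0 = (0 + 0) | (0 + 0) + a.a.0 ⊢ —a→ v1
  v1 = a.0 ⊢ —a→ v2
  v2 = 0 ⊢ ∅
Partition-refinement fixed point:
  B0 = {u0, v0}
  B1 = {u1, v1}
  B2 = {u2, v2}
u0 ∈ B0, v0 ∈ B0 → same block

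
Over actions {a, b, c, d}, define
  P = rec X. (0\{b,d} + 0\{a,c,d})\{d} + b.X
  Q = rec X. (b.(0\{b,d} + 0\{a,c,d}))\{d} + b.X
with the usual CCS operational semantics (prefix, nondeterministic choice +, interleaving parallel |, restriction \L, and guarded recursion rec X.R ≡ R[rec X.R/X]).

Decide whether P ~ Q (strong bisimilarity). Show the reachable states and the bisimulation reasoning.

NO

LTS(P): 1 reachable states
  m0 = rec X. (0\{b,d} + 0\{a,c,d})\{d} + b.X ⊢ —b→ m0
LTS(Q): 2 reachable states
  n0 = rec X. (b.(0\{b,d} + 0\{a,c,d}))\{d} + b.X ⊢ —b→ n0, —b→ n1
  n1 = (0\{b,d} + 0\{a,c,d})\{d} ⊢ (no moves)
Coarsest stable partition (strong bisimilarity classes):
  B0 = {m0}
  B1 = {n0}
  B2 = {n1}
m0 ∈ B0, n0 ∈ B1 → different blocks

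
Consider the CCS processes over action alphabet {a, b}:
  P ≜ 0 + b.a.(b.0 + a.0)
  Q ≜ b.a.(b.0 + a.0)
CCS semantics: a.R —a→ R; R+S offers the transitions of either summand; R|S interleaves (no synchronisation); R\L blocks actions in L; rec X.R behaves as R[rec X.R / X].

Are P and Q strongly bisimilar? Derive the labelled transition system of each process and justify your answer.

bisimilar

Reachable graph of P (4 states):
  p0 = 0 + b.a.(b.0 + a.0) ⊢ =b=> p1
  p1 = a.(b.0 + a.0) ⊢ =a=> p2
  p2 = b.0 + a.0 ⊢ =a=> p3, =b=> p3
  p3 = 0 ⊢ ·
Reachable graph of Q (4 states):
  q0 = b.a.(b.0 + a.0) ⊢ =b=> q1
  q1 = a.(b.0 + a.0) ⊢ =a=> q2
  q2 = b.0 + a.0 ⊢ =a=> q3, =b=> q3
  q3 = 0 ⊢ ·
Partition-refinement fixed point:
  B0 = {p0, q0}
  B1 = {p1, q1}
  B2 = {p2, q2}
  B3 = {p3, q3}
p0 ∈ B0, q0 ∈ B0 → same block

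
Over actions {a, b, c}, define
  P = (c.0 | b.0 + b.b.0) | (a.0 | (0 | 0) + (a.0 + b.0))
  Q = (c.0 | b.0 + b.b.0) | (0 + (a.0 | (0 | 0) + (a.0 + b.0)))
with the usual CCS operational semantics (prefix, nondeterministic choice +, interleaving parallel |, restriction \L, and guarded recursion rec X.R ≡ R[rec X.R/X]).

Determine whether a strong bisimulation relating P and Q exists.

P's transition system — 18 states:
  u0 = (c.0 | b.0 + b.b.0) | (a.0 | (0 | 0) + (a.0 + b.0)) :: ··a··> u1, ··a··> u2, ··b··> u2, ··b··> u3, ··b··> u4, ··c··> u5
  u1 = (c.0 | b.0 + b.b.0) | (0 | (0 | 0)) :: ··b··> u6, ··b··> u7, ··c··> u8
  u2 = (c.0 | b.0 + b.b.0) | 0 :: ··b··> u10, ··b··> u9, ··c··> u11
  u3 = b.0 | (a.0 | (0 | 0) + (a.0 + b.0)) :: ··a··> u6, ··a··> u9, ··b··> u12, ··b··> u9
  u4 = c.0 | 0 | (a.0 | (0 | 0) + (a.0 + b.0)) :: ··a··> u10, ··a··> u7, ··b··> u10, ··c··> u13
  u5 = 0 | b.0 | (a.0 | (0 | 0) + (a.0 + b.0)) :: ··a··> u11, ··a··> u8, ··b··> u11, ··b··> u13
  u6 = b.0 | (0 | (0 | 0)) :: ··b··> u14
  u7 = c.0 | 0 | (0 | (0 | 0)) :: ··c··> u15
  u8 = 0 | b.0 | (0 | (0 | 0)) :: ··b··> u15
  u9 = b.0 | 0 :: ··b··> u16
  u10 = c.0 | 0 | 0 :: ··c··> u17
  u11 = 0 | b.0 | 0 :: ··b··> u17
  u12 = 0 | (a.0 | (0 | 0) + (a.0 + b.0)) :: ··a··> u14, ··a··> u16, ··b··> u16
  u13 = 0 | 0 | (a.0 | (0 | 0) + (a.0 + b.0)) :: ··a··> u15, ··a··> u17, ··b··> u17
  u14 = 0 | (0 | (0 | 0)) :: (no moves)
  u15 = 0 | 0 | (0 | (0 | 0)) :: (no moves)
  u16 = 0 | 0 :: (no moves)
  u17 = 0 | 0 | 0 :: (no moves)
Q's transition system — 18 states:
  v0 = (c.0 | b.0 + b.b.0) | (0 + (a.0 | (0 | 0) + (a.0 + b.0))) :: ··a··> v1, ··a··> v2, ··b··> v2, ··b··> v3, ··b··> v4, ··c··> v5
  v1 = (c.0 | b.0 + b.b.0) | (0 | (0 | 0)) :: ··b··> v6, ··b··> v7, ··c··> v8
  v2 = (c.0 | b.0 + b.b.0) | 0 :: ··b··> v10, ··b··> v9, ··c··> v11
  v3 = b.0 | (0 + (a.0 | (0 | 0) + (a.0 + b.0))) :: ··a··> v6, ··a··> v9, ··b··> v12, ··b··> v9
  v4 = c.0 | 0 | (0 + (a.0 | (0 | 0) + (a.0 + b.0))) :: ··a··> v10, ··a··> v7, ··b··> v10, ··c··> v13
  v5 = 0 | b.0 | (0 + (a.0 | (0 | 0) + (a.0 + b.0))) :: ··a··> v11, ··a··> v8, ··b··> v11, ··b··> v13
  v6 = b.0 | (0 | (0 | 0)) :: ··b··> v14
  v7 = c.0 | 0 | (0 | (0 | 0)) :: ··c··> v15
  v8 = 0 | b.0 | (0 | (0 | 0)) :: ··b··> v15
  v9 = b.0 | 0 :: ··b··> v16
  v10 = c.0 | 0 | 0 :: ··c··> v17
  v11 = 0 | b.0 | 0 :: ··b··> v17
  v12 = 0 | (0 + (a.0 | (0 | 0) + (a.0 + b.0))) :: ··a··> v14, ··a··> v16, ··b··> v16
  v13 = 0 | 0 | (0 + (a.0 | (0 | 0) + (a.0 + b.0))) :: ··a··> v15, ··a··> v17, ··b··> v17
  v14 = 0 | (0 | (0 | 0)) :: (no moves)
  v15 = 0 | 0 | (0 | (0 | 0)) :: (no moves)
  v16 = 0 | 0 :: (no moves)
  v17 = 0 | 0 | 0 :: (no moves)
Bisimilarity quotient blocks:
  B0 = {u0, v0}
  B1 = {u1, u2, v1, v2}
  B2 = {u11, u6, u8, u9, v11, v6, v8, v9}
  B3 = {u14, u15, u16, u17, v14, v15, v16, v17}
  B4 = {u10, u7, v10, v7}
  B5 = {u3, u5, v3, v5}
  B6 = {u12, u13, v12, v13}
  B7 = {u4, v4}
u0 ∈ B0, v0 ∈ B0 → same block

P ~ Q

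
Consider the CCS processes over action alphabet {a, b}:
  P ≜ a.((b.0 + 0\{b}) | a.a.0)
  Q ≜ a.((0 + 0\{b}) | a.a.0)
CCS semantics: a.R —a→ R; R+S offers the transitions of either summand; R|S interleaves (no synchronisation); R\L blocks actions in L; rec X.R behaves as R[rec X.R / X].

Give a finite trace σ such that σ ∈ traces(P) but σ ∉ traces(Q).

Reachable graph of P (7 states):
  u0 = a.((b.0 + 0\{b}) | a.a.0) | -a-> u1
  u1 = (b.0 + 0\{b}) | a.a.0 | -a-> u2, -b-> u3
  u2 = (b.0 + 0\{b}) | a.0 | -a-> u4, -b-> u5
  u3 = 0 | a.a.0 | -a-> u5
  u4 = (b.0 + 0\{b}) | 0 | -b-> u6
  u5 = 0 | a.0 | -a-> u6
  u6 = 0 | 0 | deadlocked
Reachable graph of Q (4 states):
  v0 = a.((0 + 0\{b}) | a.a.0) | -a-> v1
  v1 = (0 + 0\{b}) | a.a.0 | -a-> v2
  v2 = (0 + 0\{b}) | a.0 | -a-> v3
  v3 = (0 + 0\{b}) | 0 | deadlocked
Executing ab from P (initial set {u0}):
  [1] a ⇒ {u1}
  [2] b ⇒ {u3}
  ✓ P
Executing ab from Q (initial set {v0}):
  [1] a ⇒ {v1}
  [2] b ⇒ no successor for Q

ab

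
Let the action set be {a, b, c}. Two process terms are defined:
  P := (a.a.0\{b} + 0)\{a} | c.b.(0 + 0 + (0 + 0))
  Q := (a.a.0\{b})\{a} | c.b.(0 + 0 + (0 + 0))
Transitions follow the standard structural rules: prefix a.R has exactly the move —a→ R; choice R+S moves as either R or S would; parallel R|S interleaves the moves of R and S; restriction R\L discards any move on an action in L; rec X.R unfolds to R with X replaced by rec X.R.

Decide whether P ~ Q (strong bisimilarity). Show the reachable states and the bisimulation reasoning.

LTS(P): 3 reachable states
  m0 = (a.a.0\{b} + 0)\{a} | c.b.(0 + 0 + (0 + 0)) | ··c··> m1
  m1 = (a.a.0\{b} + 0)\{a} | b.(0 + 0 + (0 + 0)) | ··b··> m2
  m2 = (a.a.0\{b} + 0)\{a} | (0 + 0 + (0 + 0)) | deadlocked
LTS(Q): 3 reachable states
  n0 = (a.a.0\{b})\{a} | c.b.(0 + 0 + (0 + 0)) | ··c··> n1
  n1 = (a.a.0\{b})\{a} | b.(0 + 0 + (0 + 0)) | ··b··> n2
  n2 = (a.a.0\{b})\{a} | (0 + 0 + (0 + 0)) | deadlocked
Bisimilarity quotient blocks:
  B0 = {m0, n0}
  B1 = {m1, n1}
  B2 = {m2, n2}
m0 ∈ B0, n0 ∈ B0 → same block

bisimilar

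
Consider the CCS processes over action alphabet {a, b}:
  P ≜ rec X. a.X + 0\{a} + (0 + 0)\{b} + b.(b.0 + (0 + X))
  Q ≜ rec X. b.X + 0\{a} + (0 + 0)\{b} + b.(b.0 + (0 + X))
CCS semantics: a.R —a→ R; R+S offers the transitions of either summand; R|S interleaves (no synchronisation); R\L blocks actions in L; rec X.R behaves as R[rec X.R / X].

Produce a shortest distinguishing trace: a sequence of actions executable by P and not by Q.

Reachable graph of P (3 states):
  s0 = rec X. a.X + 0\{a} + (0 + 0)\{b} + b.(b.0 + (0 + X)) ⊢ —a→ s0, —b→ s1
  s1 = b.0 + (0 + (rec X. a.X + 0\{a} + (0 + 0)\{b} + b.(b.0 + (0 + X)))) ⊢ —a→ s0, —b→ s1, —b→ s2
  s2 = 0 ⊢ ·
Reachable graph of Q (3 states):
  t0 = rec X. b.X + 0\{a} + (0 + 0)\{b} + b.(b.0 + (0 + X)) ⊢ —b→ t0, —b→ t1
  t1 = b.0 + (0 + (rec X. b.X + 0\{a} + (0 + 0)\{b} + b.(b.0 + (0 + X)))) ⊢ —b→ t0, —b→ t1, —b→ t2
  t2 = 0 ⊢ ·
Run σ = ⟨a⟩ on P: start {s0}
  after a @ step 1: {s0}
  — P admits the full trace.
Run σ = ⟨a⟩ on Q: start {t0}
  after a @ step 1: no successor for Q

a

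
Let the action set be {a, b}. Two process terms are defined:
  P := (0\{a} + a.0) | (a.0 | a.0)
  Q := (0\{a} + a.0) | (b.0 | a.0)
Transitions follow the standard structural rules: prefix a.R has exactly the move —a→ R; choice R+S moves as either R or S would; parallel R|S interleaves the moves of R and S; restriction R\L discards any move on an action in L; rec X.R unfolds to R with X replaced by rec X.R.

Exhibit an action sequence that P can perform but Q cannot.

aaa

Reachable graph of P (8 states):
  p0 = (0\{a} + a.0) | (a.0 | a.0) ⊢ —a→ p1, —a→ p2, —a→ p3
  p1 = (0\{a} + a.0) | (0 | a.0) ⊢ —a→ p4, —a→ p5
  p2 = (0\{a} + a.0) | (a.0 | 0) ⊢ —a→ p4, —a→ p6
  p3 = 0 | (a.0 | a.0) ⊢ —a→ p5, —a→ p6
  p4 = (0\{a} + a.0) | (0 | 0) ⊢ —a→ p7
  p5 = 0 | (0 | a.0) ⊢ —a→ p7
  p6 = 0 | (a.0 | 0) ⊢ —a→ p7
  p7 = 0 | (0 | 0) ⊢ ·
Reachable graph of Q (8 states):
  q0 = (0\{a} + a.0) | (b.0 | a.0) ⊢ —a→ q1, —a→ q2, —b→ q3
  q1 = (0\{a} + a.0) | (b.0 | 0) ⊢ —a→ q4, —b→ q5
  q2 = 0 | (b.0 | a.0) ⊢ —a→ q4, —b→ q6
  q3 = (0\{a} + a.0) | (0 | a.0) ⊢ —a→ q5, —a→ q6
  q4 = 0 | (b.0 | 0) ⊢ —b→ q7
  q5 = (0\{a} + a.0) | (0 | 0) ⊢ —a→ q7
  q6 = 0 | (0 | a.0) ⊢ —a→ q7
  q7 = 0 | (0 | 0) ⊢ ·
Trace ⟨aaa⟩ through P, begin at {p0}:
  [1] a ⇒ {p1, p2, p3}
  [2] a ⇒ {p4, p5, p6}
  [3] a ⇒ {p7}
  ✓ P
Trace ⟨aaa⟩ through Q, begin at {q0}:
  [1] a ⇒ {q1, q2}
  [2] a ⇒ {q4}
  [3] a ⇒ no successor for Q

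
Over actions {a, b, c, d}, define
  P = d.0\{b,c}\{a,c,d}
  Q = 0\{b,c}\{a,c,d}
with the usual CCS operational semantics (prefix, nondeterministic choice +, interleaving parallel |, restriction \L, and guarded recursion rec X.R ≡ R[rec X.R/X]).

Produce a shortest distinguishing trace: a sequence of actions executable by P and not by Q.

d

Reachable graph of P (2 states):
  u0 = d.0\{b,c}\{a,c,d} → ··d··> u1
  u1 = 0\{b,c}\{a,c,d} → ∅
Reachable graph of Q (1 states):
  v0 = 0\{b,c}\{a,c,d} → ∅
Trace ⟨d⟩ through P, begin at {u0}:
  step 1 (d): {u1}
  P completes σ.
Trace ⟨d⟩ through Q, begin at {v0}:
  step 1 (d): ∅ (Q stuck)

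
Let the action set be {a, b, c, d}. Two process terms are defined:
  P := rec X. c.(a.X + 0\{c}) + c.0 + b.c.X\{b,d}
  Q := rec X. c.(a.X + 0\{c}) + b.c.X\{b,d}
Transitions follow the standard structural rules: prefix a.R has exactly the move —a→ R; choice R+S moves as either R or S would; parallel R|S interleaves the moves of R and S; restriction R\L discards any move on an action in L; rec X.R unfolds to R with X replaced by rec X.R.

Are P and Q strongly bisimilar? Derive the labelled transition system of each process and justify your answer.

LTS(P): 7 reachable states
  m0 = rec X. c.(a.X + 0\{c}) + c.0 + b.c.X\{b,d} → —b→ m1, —c→ m2, —c→ m3
  m1 = c.(rec X. c.(a.X + 0\{c}) + c.0 + b.c.X\{b,d})\{b,d} → —c→ m4
  m2 = 0 → stopped
  m3 = a.(rec X. c.(a.X + 0\{c}) + c.0 + b.c.X\{b,d}) + 0\{c} → —a→ m0
  m4 = (rec X. c.(a.X + 0\{c}) + c.0 + b.c.X\{b,d})\{b,d} → —c→ m5, —c→ m6
  m5 = (a.(rec X. c.(a.X + 0\{c}) + c.0 + b.c.X\{b,d}) + 0\{c})\{b,d} → —a→ m4
  m6 = 0\{b,d} → stopped
LTS(Q): 5 reachable states
  n0 = rec X. c.(a.X + 0\{c}) + b.c.X\{b,d} → —b→ n1, —c→ n2
  n1 = c.(rec X. c.(a.X + 0\{c}) + b.c.X\{b,d})\{b,d} → —c→ n3
  n2 = a.(rec X. c.(a.X + 0\{c}) + b.c.X\{b,d}) + 0\{c} → —a→ n0
  n3 = (rec X. c.(a.X + 0\{c}) + b.c.X\{b,d})\{b,d} → —c→ n4
  n4 = (a.(rec X. c.(a.X + 0\{c}) + b.c.X\{b,d}) + 0\{c})\{b,d} → —a→ n3
Bisimilarity quotient blocks:
  B0 = {m0}
  B1 = {m1}
  B2 = {m4}
  B3 = {m2, m6}
  B4 = {m5}
  B5 = {m3}
  B6 = {n0}
  B7 = {n2}
  B8 = {n1}
  B9 = {n3}
  B10 = {n4}
m0 ∈ B0, n0 ∈ B6 → different blocks

not bisimilar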